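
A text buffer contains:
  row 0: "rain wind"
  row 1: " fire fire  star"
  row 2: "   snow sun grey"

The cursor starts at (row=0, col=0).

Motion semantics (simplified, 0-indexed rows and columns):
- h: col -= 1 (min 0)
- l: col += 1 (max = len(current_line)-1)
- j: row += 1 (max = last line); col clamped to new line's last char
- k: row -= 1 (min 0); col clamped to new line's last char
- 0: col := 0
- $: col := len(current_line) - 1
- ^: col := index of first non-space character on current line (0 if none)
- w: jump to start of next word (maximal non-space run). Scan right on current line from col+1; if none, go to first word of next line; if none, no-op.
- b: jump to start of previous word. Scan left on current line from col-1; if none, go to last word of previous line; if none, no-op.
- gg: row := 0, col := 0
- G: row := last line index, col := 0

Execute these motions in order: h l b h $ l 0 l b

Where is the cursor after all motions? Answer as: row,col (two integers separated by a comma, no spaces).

Answer: 0,0

Derivation:
After 1 (h): row=0 col=0 char='r'
After 2 (l): row=0 col=1 char='a'
After 3 (b): row=0 col=0 char='r'
After 4 (h): row=0 col=0 char='r'
After 5 ($): row=0 col=8 char='d'
After 6 (l): row=0 col=8 char='d'
After 7 (0): row=0 col=0 char='r'
After 8 (l): row=0 col=1 char='a'
After 9 (b): row=0 col=0 char='r'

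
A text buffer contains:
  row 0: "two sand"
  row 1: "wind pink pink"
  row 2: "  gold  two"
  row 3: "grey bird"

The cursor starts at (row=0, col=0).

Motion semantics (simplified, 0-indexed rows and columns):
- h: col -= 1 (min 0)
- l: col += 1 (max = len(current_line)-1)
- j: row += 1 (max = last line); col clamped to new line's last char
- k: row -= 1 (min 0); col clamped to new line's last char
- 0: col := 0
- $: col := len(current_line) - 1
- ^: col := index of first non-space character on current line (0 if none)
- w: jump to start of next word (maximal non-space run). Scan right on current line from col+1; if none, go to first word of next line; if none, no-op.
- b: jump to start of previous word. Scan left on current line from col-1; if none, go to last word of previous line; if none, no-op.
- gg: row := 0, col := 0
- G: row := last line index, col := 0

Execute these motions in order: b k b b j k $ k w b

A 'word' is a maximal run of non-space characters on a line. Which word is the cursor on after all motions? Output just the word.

Answer: sand

Derivation:
After 1 (b): row=0 col=0 char='t'
After 2 (k): row=0 col=0 char='t'
After 3 (b): row=0 col=0 char='t'
After 4 (b): row=0 col=0 char='t'
After 5 (j): row=1 col=0 char='w'
After 6 (k): row=0 col=0 char='t'
After 7 ($): row=0 col=7 char='d'
After 8 (k): row=0 col=7 char='d'
After 9 (w): row=1 col=0 char='w'
After 10 (b): row=0 col=4 char='s'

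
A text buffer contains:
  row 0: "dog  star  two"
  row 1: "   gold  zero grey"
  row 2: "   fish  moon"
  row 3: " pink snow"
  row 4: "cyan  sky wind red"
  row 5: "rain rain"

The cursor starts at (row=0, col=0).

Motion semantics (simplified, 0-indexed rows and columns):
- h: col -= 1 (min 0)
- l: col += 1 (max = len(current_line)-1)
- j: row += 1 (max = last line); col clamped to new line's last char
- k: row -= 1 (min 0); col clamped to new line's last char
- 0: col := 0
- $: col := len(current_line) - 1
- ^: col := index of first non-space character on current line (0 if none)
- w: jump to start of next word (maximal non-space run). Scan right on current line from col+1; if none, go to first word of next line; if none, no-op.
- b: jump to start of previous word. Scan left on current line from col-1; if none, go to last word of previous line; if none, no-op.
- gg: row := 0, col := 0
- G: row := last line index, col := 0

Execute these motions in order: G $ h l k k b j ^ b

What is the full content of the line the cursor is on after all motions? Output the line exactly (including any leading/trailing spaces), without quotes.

Answer:  pink snow

Derivation:
After 1 (G): row=5 col=0 char='r'
After 2 ($): row=5 col=8 char='n'
After 3 (h): row=5 col=7 char='i'
After 4 (l): row=5 col=8 char='n'
After 5 (k): row=4 col=8 char='y'
After 6 (k): row=3 col=8 char='o'
After 7 (b): row=3 col=6 char='s'
After 8 (j): row=4 col=6 char='s'
After 9 (^): row=4 col=0 char='c'
After 10 (b): row=3 col=6 char='s'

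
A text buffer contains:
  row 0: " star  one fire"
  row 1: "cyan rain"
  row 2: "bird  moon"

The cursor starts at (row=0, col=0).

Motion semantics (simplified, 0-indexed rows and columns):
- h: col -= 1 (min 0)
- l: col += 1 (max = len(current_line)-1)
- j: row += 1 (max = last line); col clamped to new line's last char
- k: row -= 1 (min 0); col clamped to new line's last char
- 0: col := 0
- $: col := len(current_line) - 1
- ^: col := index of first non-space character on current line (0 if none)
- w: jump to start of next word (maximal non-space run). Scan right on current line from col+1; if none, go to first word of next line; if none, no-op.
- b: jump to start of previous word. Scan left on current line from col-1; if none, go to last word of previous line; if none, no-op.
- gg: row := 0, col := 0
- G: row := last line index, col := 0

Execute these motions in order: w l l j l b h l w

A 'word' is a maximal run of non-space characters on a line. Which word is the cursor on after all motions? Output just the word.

After 1 (w): row=0 col=1 char='s'
After 2 (l): row=0 col=2 char='t'
After 3 (l): row=0 col=3 char='a'
After 4 (j): row=1 col=3 char='n'
After 5 (l): row=1 col=4 char='_'
After 6 (b): row=1 col=0 char='c'
After 7 (h): row=1 col=0 char='c'
After 8 (l): row=1 col=1 char='y'
After 9 (w): row=1 col=5 char='r'

Answer: rain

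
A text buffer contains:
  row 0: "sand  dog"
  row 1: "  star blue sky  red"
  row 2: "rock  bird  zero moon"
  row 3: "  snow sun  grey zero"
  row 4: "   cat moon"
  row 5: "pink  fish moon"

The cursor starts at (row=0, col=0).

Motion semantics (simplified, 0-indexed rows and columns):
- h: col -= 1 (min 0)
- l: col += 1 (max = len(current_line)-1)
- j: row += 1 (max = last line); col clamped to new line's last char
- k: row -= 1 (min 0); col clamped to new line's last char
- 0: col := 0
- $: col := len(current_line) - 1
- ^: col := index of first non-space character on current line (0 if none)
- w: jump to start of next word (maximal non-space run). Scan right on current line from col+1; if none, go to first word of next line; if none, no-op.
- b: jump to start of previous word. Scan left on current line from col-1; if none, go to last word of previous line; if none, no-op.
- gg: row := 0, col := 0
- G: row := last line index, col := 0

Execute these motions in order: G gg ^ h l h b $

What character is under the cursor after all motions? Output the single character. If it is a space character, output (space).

Answer: g

Derivation:
After 1 (G): row=5 col=0 char='p'
After 2 (gg): row=0 col=0 char='s'
After 3 (^): row=0 col=0 char='s'
After 4 (h): row=0 col=0 char='s'
After 5 (l): row=0 col=1 char='a'
After 6 (h): row=0 col=0 char='s'
After 7 (b): row=0 col=0 char='s'
After 8 ($): row=0 col=8 char='g'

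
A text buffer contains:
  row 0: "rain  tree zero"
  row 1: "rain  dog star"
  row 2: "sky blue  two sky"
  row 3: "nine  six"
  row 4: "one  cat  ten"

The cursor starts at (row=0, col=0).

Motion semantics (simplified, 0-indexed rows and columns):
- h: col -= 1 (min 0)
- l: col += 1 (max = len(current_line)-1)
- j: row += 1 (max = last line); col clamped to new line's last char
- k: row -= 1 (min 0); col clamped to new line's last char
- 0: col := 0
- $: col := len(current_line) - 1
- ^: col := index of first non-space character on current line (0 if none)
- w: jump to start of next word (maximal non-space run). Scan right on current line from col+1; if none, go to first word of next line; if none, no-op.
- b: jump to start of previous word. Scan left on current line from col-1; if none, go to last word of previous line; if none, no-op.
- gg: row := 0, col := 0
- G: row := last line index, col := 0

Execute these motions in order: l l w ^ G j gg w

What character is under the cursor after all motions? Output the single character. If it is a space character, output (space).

After 1 (l): row=0 col=1 char='a'
After 2 (l): row=0 col=2 char='i'
After 3 (w): row=0 col=6 char='t'
After 4 (^): row=0 col=0 char='r'
After 5 (G): row=4 col=0 char='o'
After 6 (j): row=4 col=0 char='o'
After 7 (gg): row=0 col=0 char='r'
After 8 (w): row=0 col=6 char='t'

Answer: t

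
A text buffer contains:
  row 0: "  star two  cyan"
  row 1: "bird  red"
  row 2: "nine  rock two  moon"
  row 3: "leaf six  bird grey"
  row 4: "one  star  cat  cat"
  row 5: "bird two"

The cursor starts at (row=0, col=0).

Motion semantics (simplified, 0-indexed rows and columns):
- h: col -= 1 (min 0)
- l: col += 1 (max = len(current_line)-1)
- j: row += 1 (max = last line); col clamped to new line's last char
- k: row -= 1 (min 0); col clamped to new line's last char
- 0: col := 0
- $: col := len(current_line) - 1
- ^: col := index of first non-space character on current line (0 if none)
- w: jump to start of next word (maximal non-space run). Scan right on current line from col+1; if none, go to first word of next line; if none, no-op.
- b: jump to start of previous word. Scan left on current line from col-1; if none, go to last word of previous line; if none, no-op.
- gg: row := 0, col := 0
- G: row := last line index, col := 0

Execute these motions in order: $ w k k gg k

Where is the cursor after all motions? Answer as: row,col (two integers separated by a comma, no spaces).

After 1 ($): row=0 col=15 char='n'
After 2 (w): row=1 col=0 char='b'
After 3 (k): row=0 col=0 char='_'
After 4 (k): row=0 col=0 char='_'
After 5 (gg): row=0 col=0 char='_'
After 6 (k): row=0 col=0 char='_'

Answer: 0,0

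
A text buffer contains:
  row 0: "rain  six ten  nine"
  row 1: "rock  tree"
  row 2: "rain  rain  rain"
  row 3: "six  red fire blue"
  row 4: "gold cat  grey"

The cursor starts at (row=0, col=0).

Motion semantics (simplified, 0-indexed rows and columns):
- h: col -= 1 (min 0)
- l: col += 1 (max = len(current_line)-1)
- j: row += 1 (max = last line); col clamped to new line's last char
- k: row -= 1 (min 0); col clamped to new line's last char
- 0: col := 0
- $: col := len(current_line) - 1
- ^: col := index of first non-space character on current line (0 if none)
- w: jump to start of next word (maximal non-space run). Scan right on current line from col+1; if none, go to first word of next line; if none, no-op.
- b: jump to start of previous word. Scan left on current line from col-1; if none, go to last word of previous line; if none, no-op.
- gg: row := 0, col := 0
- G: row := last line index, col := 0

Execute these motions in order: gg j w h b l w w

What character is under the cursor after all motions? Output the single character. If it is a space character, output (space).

Answer: r

Derivation:
After 1 (gg): row=0 col=0 char='r'
After 2 (j): row=1 col=0 char='r'
After 3 (w): row=1 col=6 char='t'
After 4 (h): row=1 col=5 char='_'
After 5 (b): row=1 col=0 char='r'
After 6 (l): row=1 col=1 char='o'
After 7 (w): row=1 col=6 char='t'
After 8 (w): row=2 col=0 char='r'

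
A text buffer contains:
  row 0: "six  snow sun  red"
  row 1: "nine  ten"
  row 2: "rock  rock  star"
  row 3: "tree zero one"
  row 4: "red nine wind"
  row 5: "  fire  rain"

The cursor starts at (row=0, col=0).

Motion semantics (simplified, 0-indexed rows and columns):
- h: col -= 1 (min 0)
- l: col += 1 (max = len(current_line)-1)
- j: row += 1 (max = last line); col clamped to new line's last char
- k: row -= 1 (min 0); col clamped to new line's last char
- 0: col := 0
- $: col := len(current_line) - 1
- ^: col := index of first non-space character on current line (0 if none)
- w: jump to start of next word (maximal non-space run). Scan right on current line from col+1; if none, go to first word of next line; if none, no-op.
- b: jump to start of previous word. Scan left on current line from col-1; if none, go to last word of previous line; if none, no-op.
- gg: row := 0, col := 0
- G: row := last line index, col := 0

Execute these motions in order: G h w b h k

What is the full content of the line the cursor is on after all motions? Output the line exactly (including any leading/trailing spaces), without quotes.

After 1 (G): row=5 col=0 char='_'
After 2 (h): row=5 col=0 char='_'
After 3 (w): row=5 col=2 char='f'
After 4 (b): row=4 col=9 char='w'
After 5 (h): row=4 col=8 char='_'
After 6 (k): row=3 col=8 char='o'

Answer: tree zero one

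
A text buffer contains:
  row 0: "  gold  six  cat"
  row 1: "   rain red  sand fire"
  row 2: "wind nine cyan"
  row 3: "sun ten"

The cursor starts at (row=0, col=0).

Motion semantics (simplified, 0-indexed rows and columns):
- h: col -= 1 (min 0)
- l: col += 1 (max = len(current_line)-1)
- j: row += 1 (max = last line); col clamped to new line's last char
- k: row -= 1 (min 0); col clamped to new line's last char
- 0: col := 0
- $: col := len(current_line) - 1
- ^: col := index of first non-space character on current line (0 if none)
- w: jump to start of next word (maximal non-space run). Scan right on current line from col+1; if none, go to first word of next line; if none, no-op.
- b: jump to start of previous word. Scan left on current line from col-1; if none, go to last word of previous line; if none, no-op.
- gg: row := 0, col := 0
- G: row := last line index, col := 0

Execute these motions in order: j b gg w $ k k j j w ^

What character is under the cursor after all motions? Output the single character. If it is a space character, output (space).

Answer: s

Derivation:
After 1 (j): row=1 col=0 char='_'
After 2 (b): row=0 col=13 char='c'
After 3 (gg): row=0 col=0 char='_'
After 4 (w): row=0 col=2 char='g'
After 5 ($): row=0 col=15 char='t'
After 6 (k): row=0 col=15 char='t'
After 7 (k): row=0 col=15 char='t'
After 8 (j): row=1 col=15 char='n'
After 9 (j): row=2 col=13 char='n'
After 10 (w): row=3 col=0 char='s'
After 11 (^): row=3 col=0 char='s'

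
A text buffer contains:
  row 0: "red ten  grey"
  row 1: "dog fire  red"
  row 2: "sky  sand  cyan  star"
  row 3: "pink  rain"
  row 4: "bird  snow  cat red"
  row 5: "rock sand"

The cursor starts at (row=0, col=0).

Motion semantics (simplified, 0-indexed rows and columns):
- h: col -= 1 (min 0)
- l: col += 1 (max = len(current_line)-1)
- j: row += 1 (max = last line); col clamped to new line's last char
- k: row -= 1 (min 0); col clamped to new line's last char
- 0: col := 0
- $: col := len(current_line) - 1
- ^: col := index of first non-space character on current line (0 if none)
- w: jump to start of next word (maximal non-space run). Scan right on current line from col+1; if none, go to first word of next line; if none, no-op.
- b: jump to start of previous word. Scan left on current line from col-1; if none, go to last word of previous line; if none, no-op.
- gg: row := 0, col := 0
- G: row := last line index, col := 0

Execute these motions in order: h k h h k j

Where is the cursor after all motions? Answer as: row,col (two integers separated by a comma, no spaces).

After 1 (h): row=0 col=0 char='r'
After 2 (k): row=0 col=0 char='r'
After 3 (h): row=0 col=0 char='r'
After 4 (h): row=0 col=0 char='r'
After 5 (k): row=0 col=0 char='r'
After 6 (j): row=1 col=0 char='d'

Answer: 1,0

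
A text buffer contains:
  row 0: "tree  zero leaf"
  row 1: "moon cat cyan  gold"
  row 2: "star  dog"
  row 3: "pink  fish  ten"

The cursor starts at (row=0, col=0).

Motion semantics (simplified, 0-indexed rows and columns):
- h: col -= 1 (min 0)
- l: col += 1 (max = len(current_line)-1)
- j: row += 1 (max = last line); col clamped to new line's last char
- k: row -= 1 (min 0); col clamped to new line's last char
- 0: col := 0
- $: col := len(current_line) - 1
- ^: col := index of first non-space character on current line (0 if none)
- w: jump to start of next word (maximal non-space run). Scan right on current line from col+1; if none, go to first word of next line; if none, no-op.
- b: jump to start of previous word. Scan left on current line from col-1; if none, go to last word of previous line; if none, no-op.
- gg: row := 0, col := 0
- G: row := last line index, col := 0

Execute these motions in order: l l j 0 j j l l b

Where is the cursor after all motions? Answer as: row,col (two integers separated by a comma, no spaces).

After 1 (l): row=0 col=1 char='r'
After 2 (l): row=0 col=2 char='e'
After 3 (j): row=1 col=2 char='o'
After 4 (0): row=1 col=0 char='m'
After 5 (j): row=2 col=0 char='s'
After 6 (j): row=3 col=0 char='p'
After 7 (l): row=3 col=1 char='i'
After 8 (l): row=3 col=2 char='n'
After 9 (b): row=3 col=0 char='p'

Answer: 3,0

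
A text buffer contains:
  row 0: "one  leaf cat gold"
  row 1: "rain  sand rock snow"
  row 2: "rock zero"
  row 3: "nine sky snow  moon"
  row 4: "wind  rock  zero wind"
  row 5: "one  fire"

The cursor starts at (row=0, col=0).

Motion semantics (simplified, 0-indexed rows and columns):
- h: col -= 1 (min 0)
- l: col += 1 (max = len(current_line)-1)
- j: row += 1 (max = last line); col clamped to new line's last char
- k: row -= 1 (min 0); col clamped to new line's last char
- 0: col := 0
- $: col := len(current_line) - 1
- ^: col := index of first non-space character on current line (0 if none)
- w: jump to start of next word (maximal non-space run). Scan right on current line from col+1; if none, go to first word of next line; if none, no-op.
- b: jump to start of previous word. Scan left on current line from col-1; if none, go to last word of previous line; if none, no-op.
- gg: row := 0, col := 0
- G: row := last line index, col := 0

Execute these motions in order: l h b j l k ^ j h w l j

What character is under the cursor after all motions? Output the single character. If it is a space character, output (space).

After 1 (l): row=0 col=1 char='n'
After 2 (h): row=0 col=0 char='o'
After 3 (b): row=0 col=0 char='o'
After 4 (j): row=1 col=0 char='r'
After 5 (l): row=1 col=1 char='a'
After 6 (k): row=0 col=1 char='n'
After 7 (^): row=0 col=0 char='o'
After 8 (j): row=1 col=0 char='r'
After 9 (h): row=1 col=0 char='r'
After 10 (w): row=1 col=6 char='s'
After 11 (l): row=1 col=7 char='a'
After 12 (j): row=2 col=7 char='r'

Answer: r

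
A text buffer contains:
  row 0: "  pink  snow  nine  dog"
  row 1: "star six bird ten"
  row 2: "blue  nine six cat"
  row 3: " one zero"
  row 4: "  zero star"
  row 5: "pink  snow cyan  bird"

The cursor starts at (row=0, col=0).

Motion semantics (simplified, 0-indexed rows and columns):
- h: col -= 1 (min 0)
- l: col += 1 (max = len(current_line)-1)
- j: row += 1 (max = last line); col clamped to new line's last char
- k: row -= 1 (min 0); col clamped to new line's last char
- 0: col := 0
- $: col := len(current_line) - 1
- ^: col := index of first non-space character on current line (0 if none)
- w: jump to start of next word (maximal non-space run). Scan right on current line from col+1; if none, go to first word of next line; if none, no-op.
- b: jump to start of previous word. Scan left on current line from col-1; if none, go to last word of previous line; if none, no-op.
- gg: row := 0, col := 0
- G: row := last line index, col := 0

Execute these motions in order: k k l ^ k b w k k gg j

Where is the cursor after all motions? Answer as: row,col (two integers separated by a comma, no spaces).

After 1 (k): row=0 col=0 char='_'
After 2 (k): row=0 col=0 char='_'
After 3 (l): row=0 col=1 char='_'
After 4 (^): row=0 col=2 char='p'
After 5 (k): row=0 col=2 char='p'
After 6 (b): row=0 col=2 char='p'
After 7 (w): row=0 col=8 char='s'
After 8 (k): row=0 col=8 char='s'
After 9 (k): row=0 col=8 char='s'
After 10 (gg): row=0 col=0 char='_'
After 11 (j): row=1 col=0 char='s'

Answer: 1,0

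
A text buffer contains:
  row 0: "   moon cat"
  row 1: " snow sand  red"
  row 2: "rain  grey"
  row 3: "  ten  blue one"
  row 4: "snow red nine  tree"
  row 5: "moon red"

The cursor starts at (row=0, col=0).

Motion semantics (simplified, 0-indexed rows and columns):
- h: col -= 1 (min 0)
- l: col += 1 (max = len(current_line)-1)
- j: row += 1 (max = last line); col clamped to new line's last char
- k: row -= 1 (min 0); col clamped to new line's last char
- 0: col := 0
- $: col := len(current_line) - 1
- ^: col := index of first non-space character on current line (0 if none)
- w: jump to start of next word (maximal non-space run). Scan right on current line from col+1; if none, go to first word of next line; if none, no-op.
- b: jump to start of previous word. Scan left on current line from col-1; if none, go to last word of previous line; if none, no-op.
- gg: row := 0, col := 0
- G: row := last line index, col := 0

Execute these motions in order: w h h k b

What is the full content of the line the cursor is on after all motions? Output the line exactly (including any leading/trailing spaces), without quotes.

After 1 (w): row=0 col=3 char='m'
After 2 (h): row=0 col=2 char='_'
After 3 (h): row=0 col=1 char='_'
After 4 (k): row=0 col=1 char='_'
After 5 (b): row=0 col=1 char='_'

Answer:    moon cat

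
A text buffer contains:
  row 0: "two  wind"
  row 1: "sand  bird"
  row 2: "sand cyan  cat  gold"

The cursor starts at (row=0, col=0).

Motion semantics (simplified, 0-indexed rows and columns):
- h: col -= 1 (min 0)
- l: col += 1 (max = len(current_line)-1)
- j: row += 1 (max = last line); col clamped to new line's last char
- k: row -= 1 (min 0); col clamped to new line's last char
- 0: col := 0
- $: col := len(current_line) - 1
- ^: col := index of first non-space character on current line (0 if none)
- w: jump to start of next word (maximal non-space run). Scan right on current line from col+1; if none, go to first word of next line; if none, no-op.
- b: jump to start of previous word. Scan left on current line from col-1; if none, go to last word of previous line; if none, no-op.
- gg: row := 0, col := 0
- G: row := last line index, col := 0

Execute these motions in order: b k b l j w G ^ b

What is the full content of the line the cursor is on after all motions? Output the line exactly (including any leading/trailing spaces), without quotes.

After 1 (b): row=0 col=0 char='t'
After 2 (k): row=0 col=0 char='t'
After 3 (b): row=0 col=0 char='t'
After 4 (l): row=0 col=1 char='w'
After 5 (j): row=1 col=1 char='a'
After 6 (w): row=1 col=6 char='b'
After 7 (G): row=2 col=0 char='s'
After 8 (^): row=2 col=0 char='s'
After 9 (b): row=1 col=6 char='b'

Answer: sand  bird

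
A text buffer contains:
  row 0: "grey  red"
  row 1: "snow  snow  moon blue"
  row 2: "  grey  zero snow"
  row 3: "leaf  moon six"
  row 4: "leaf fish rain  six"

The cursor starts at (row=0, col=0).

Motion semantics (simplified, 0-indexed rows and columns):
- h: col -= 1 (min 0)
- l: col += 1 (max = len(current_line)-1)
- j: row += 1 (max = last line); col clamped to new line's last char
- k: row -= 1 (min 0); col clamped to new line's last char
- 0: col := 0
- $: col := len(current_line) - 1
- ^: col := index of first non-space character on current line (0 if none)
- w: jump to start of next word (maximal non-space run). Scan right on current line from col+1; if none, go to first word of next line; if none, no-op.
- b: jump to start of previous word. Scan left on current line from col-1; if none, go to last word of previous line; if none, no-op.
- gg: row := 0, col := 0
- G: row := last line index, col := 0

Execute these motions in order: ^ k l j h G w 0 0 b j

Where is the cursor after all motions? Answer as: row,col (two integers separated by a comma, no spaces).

After 1 (^): row=0 col=0 char='g'
After 2 (k): row=0 col=0 char='g'
After 3 (l): row=0 col=1 char='r'
After 4 (j): row=1 col=1 char='n'
After 5 (h): row=1 col=0 char='s'
After 6 (G): row=4 col=0 char='l'
After 7 (w): row=4 col=5 char='f'
After 8 (0): row=4 col=0 char='l'
After 9 (0): row=4 col=0 char='l'
After 10 (b): row=3 col=11 char='s'
After 11 (j): row=4 col=11 char='a'

Answer: 4,11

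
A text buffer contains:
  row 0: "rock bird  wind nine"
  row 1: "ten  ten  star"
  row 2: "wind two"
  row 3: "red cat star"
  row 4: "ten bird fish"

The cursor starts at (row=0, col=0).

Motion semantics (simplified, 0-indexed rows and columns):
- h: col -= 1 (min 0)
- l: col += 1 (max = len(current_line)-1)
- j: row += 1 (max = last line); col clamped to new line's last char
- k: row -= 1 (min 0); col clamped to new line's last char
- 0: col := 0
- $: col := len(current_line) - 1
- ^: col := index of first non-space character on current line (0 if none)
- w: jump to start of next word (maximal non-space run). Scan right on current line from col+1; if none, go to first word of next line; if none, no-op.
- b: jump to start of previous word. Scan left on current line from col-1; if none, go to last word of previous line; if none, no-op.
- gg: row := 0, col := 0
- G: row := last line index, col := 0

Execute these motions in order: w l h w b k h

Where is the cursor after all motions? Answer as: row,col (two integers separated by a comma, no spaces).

Answer: 0,4

Derivation:
After 1 (w): row=0 col=5 char='b'
After 2 (l): row=0 col=6 char='i'
After 3 (h): row=0 col=5 char='b'
After 4 (w): row=0 col=11 char='w'
After 5 (b): row=0 col=5 char='b'
After 6 (k): row=0 col=5 char='b'
After 7 (h): row=0 col=4 char='_'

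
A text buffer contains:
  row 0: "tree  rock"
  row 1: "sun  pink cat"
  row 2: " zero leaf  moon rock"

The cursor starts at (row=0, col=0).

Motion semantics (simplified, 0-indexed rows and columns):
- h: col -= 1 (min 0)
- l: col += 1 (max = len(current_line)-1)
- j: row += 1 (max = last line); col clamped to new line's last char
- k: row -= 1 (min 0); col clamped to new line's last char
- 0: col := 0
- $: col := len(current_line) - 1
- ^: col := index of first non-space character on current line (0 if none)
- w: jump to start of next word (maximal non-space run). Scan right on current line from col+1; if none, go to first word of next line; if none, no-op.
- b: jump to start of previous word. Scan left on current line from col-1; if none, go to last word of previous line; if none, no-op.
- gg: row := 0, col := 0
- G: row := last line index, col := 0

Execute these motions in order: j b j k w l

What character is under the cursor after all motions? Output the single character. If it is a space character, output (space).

After 1 (j): row=1 col=0 char='s'
After 2 (b): row=0 col=6 char='r'
After 3 (j): row=1 col=6 char='i'
After 4 (k): row=0 col=6 char='r'
After 5 (w): row=1 col=0 char='s'
After 6 (l): row=1 col=1 char='u'

Answer: u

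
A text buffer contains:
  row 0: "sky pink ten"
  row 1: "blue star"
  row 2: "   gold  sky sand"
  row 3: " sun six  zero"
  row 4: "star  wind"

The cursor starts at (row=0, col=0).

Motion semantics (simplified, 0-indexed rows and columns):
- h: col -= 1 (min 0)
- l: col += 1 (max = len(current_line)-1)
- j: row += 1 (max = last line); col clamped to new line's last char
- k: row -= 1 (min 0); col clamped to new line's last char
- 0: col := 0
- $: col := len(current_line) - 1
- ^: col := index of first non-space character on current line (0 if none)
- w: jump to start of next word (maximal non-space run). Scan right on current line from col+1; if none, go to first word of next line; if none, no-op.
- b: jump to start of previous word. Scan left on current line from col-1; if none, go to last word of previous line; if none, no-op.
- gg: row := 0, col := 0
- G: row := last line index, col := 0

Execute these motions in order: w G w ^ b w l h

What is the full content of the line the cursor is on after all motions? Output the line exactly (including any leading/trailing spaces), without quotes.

After 1 (w): row=0 col=4 char='p'
After 2 (G): row=4 col=0 char='s'
After 3 (w): row=4 col=6 char='w'
After 4 (^): row=4 col=0 char='s'
After 5 (b): row=3 col=10 char='z'
After 6 (w): row=4 col=0 char='s'
After 7 (l): row=4 col=1 char='t'
After 8 (h): row=4 col=0 char='s'

Answer: star  wind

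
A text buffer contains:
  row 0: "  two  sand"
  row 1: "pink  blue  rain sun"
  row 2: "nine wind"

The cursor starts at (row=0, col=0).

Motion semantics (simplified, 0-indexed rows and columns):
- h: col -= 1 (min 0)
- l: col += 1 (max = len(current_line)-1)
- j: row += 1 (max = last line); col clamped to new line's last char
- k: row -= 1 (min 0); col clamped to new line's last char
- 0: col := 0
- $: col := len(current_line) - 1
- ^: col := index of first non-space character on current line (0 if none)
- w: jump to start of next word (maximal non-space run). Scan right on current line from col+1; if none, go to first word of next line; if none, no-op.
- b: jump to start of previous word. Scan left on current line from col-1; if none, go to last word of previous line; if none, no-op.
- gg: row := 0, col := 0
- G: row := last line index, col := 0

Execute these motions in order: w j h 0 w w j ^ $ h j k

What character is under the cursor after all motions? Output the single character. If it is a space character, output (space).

After 1 (w): row=0 col=2 char='t'
After 2 (j): row=1 col=2 char='n'
After 3 (h): row=1 col=1 char='i'
After 4 (0): row=1 col=0 char='p'
After 5 (w): row=1 col=6 char='b'
After 6 (w): row=1 col=12 char='r'
After 7 (j): row=2 col=8 char='d'
After 8 (^): row=2 col=0 char='n'
After 9 ($): row=2 col=8 char='d'
After 10 (h): row=2 col=7 char='n'
After 11 (j): row=2 col=7 char='n'
After 12 (k): row=1 col=7 char='l'

Answer: l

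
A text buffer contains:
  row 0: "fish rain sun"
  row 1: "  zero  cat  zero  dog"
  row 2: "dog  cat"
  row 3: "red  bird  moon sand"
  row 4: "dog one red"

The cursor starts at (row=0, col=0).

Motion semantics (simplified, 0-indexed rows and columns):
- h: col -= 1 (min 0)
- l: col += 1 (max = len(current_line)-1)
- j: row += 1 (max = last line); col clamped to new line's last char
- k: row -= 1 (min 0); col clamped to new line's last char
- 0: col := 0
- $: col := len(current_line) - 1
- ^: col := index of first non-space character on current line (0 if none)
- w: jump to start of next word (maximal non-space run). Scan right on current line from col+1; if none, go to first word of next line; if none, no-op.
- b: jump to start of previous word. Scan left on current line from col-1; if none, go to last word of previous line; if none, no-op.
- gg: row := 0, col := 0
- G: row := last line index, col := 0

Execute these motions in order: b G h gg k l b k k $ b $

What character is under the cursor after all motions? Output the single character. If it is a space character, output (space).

Answer: n

Derivation:
After 1 (b): row=0 col=0 char='f'
After 2 (G): row=4 col=0 char='d'
After 3 (h): row=4 col=0 char='d'
After 4 (gg): row=0 col=0 char='f'
After 5 (k): row=0 col=0 char='f'
After 6 (l): row=0 col=1 char='i'
After 7 (b): row=0 col=0 char='f'
After 8 (k): row=0 col=0 char='f'
After 9 (k): row=0 col=0 char='f'
After 10 ($): row=0 col=12 char='n'
After 11 (b): row=0 col=10 char='s'
After 12 ($): row=0 col=12 char='n'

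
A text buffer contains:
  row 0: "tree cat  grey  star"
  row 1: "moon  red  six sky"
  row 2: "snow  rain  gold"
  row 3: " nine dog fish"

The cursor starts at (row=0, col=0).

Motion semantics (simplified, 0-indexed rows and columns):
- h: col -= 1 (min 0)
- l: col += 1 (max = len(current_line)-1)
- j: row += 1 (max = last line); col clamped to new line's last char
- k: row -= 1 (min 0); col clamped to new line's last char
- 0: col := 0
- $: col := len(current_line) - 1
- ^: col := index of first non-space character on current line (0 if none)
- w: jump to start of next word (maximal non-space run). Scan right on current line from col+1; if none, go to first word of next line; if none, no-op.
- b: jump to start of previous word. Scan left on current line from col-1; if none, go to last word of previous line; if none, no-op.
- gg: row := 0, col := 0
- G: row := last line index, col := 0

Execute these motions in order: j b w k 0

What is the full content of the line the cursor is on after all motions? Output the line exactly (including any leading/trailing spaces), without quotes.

Answer: tree cat  grey  star

Derivation:
After 1 (j): row=1 col=0 char='m'
After 2 (b): row=0 col=16 char='s'
After 3 (w): row=1 col=0 char='m'
After 4 (k): row=0 col=0 char='t'
After 5 (0): row=0 col=0 char='t'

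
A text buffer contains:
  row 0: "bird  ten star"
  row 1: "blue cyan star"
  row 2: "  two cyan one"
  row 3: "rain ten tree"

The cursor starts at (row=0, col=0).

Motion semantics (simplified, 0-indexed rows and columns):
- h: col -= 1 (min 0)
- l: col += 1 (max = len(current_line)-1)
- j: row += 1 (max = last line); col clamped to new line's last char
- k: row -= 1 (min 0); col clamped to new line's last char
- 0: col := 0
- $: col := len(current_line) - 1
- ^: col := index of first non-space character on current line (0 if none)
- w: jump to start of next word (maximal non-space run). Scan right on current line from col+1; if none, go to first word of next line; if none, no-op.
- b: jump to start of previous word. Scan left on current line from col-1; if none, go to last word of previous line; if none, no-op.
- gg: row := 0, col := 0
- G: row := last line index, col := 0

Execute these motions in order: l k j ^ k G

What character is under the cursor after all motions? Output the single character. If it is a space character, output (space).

Answer: r

Derivation:
After 1 (l): row=0 col=1 char='i'
After 2 (k): row=0 col=1 char='i'
After 3 (j): row=1 col=1 char='l'
After 4 (^): row=1 col=0 char='b'
After 5 (k): row=0 col=0 char='b'
After 6 (G): row=3 col=0 char='r'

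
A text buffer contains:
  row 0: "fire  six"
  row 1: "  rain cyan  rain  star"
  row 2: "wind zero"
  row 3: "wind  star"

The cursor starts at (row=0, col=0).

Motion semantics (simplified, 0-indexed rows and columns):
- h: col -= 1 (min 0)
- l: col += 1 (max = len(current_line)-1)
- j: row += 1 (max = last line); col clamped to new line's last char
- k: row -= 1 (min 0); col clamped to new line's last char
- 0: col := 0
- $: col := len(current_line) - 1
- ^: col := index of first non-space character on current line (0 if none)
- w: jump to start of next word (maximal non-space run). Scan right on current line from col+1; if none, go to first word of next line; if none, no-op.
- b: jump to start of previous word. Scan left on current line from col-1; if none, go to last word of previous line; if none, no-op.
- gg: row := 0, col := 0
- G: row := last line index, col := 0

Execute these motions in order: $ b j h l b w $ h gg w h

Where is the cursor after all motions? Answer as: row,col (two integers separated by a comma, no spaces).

Answer: 0,5

Derivation:
After 1 ($): row=0 col=8 char='x'
After 2 (b): row=0 col=6 char='s'
After 3 (j): row=1 col=6 char='_'
After 4 (h): row=1 col=5 char='n'
After 5 (l): row=1 col=6 char='_'
After 6 (b): row=1 col=2 char='r'
After 7 (w): row=1 col=7 char='c'
After 8 ($): row=1 col=22 char='r'
After 9 (h): row=1 col=21 char='a'
After 10 (gg): row=0 col=0 char='f'
After 11 (w): row=0 col=6 char='s'
After 12 (h): row=0 col=5 char='_'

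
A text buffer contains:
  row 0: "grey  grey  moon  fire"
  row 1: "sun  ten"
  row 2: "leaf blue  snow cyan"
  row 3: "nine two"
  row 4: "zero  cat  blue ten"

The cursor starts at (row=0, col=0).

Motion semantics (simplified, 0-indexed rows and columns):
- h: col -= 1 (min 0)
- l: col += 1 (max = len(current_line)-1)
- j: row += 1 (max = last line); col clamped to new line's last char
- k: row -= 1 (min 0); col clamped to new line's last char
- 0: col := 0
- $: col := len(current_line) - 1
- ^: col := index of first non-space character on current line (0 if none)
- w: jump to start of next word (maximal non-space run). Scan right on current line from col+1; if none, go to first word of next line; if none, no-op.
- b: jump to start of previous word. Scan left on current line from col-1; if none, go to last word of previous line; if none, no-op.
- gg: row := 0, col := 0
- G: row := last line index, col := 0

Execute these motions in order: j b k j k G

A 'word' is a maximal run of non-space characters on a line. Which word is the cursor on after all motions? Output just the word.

Answer: zero

Derivation:
After 1 (j): row=1 col=0 char='s'
After 2 (b): row=0 col=18 char='f'
After 3 (k): row=0 col=18 char='f'
After 4 (j): row=1 col=7 char='n'
After 5 (k): row=0 col=7 char='r'
After 6 (G): row=4 col=0 char='z'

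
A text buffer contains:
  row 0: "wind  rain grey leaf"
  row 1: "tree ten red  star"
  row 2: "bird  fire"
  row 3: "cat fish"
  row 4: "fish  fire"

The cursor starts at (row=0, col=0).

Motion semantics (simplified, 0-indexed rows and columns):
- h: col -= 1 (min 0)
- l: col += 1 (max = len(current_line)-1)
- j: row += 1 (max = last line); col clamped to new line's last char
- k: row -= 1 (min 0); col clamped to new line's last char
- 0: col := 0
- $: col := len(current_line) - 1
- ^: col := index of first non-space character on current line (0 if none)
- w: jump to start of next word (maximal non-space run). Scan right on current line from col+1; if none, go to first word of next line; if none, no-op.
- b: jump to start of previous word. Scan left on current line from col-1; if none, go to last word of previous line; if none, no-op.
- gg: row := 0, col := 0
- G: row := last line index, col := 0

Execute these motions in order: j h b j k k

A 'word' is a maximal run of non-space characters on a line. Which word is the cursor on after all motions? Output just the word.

Answer: leaf

Derivation:
After 1 (j): row=1 col=0 char='t'
After 2 (h): row=1 col=0 char='t'
After 3 (b): row=0 col=16 char='l'
After 4 (j): row=1 col=16 char='a'
After 5 (k): row=0 col=16 char='l'
After 6 (k): row=0 col=16 char='l'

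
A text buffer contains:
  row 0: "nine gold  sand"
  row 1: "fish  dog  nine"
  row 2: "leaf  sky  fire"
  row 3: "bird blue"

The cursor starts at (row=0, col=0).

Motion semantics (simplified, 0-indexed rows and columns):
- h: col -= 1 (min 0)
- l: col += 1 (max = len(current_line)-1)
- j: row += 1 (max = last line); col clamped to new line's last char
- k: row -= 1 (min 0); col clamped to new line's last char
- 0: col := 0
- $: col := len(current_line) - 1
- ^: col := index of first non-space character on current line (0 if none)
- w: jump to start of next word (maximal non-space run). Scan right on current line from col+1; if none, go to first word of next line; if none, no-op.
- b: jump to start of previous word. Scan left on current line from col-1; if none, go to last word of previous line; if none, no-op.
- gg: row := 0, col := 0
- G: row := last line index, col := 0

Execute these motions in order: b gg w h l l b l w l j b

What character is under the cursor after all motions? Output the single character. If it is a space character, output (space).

Answer: n

Derivation:
After 1 (b): row=0 col=0 char='n'
After 2 (gg): row=0 col=0 char='n'
After 3 (w): row=0 col=5 char='g'
After 4 (h): row=0 col=4 char='_'
After 5 (l): row=0 col=5 char='g'
After 6 (l): row=0 col=6 char='o'
After 7 (b): row=0 col=5 char='g'
After 8 (l): row=0 col=6 char='o'
After 9 (w): row=0 col=11 char='s'
After 10 (l): row=0 col=12 char='a'
After 11 (j): row=1 col=12 char='i'
After 12 (b): row=1 col=11 char='n'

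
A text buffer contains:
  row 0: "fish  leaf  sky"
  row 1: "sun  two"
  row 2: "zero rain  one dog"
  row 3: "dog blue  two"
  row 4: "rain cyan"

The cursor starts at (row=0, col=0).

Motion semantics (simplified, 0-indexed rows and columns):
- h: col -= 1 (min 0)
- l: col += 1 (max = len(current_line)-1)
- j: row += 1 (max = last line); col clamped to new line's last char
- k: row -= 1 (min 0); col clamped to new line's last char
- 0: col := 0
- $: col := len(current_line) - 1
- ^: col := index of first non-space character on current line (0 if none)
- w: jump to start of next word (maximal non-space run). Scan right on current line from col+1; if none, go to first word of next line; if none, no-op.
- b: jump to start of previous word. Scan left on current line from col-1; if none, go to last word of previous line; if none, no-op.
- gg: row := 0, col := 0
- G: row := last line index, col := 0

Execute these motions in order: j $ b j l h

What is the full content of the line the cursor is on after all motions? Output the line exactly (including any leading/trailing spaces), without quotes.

After 1 (j): row=1 col=0 char='s'
After 2 ($): row=1 col=7 char='o'
After 3 (b): row=1 col=5 char='t'
After 4 (j): row=2 col=5 char='r'
After 5 (l): row=2 col=6 char='a'
After 6 (h): row=2 col=5 char='r'

Answer: zero rain  one dog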